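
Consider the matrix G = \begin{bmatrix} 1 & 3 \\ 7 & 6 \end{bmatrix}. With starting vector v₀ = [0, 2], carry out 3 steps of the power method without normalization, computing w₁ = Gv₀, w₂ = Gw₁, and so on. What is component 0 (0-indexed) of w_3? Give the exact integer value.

384

w1 = Gv₀ = (6, 12)
w2 = Gw1 = (42, 114)
w3 = Gw2 = (384, 978)
The requested component of w3 is 384.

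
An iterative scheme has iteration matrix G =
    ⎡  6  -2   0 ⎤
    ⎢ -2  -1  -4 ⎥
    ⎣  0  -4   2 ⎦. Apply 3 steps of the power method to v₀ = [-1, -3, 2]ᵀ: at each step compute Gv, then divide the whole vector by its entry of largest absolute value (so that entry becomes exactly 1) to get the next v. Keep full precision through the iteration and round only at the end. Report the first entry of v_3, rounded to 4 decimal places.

0.4759

Gv0 = (0.00000, -3.00000, 16.00000); divide by 16.00000 → v1 = (0.00000, -0.18750, 1.00000)
Gv1 = (0.37500, -3.81250, 2.75000); divide by -3.81250 → v2 = (-0.09836, 1.00000, -0.72131)
Gv2 = (-2.59016, 2.08197, -5.44262); divide by -5.44262 → v3 = (0.47590, -0.38253, 1.00000)
Requested entry of v3: 158/332 = 0.4759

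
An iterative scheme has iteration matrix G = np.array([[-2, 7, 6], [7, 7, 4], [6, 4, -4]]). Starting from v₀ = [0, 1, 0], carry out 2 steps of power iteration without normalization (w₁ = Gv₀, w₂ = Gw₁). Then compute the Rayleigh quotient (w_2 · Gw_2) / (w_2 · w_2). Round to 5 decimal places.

13.09699

w1 = Gv₀ = (7, 7, 4)
w2 = Gw1 = (59, 114, 54)
Gw2 = (1004, 1427, 594)
w2·Gw2 = 59·1004 + 114·1427 + 54·594 = 253990; w2·w2 = 59·59 + 114·114 + 54·54 = 19393
λ ≈ 253990/19393 = 13.09699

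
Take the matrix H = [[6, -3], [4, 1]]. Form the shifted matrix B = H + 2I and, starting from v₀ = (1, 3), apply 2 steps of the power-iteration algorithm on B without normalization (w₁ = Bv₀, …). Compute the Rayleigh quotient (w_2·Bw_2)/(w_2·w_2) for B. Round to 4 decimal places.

5.7373

B = H + 2I has rows (8, -3); (4, 3)
w1 = Bv₀ = (8·1 + (-3)·3; 4·1 + 3·3) = (-1, 13)
w2 = Bw1 = (8·(-1) + (-3)·13; 4·(-1) + 3·13) = (-47, 35)
Bw2 = (-481, -83)
w2·Bw2 = 19702; w2·w2 = 3434; μ ≈ 19702/3434 = 5.7373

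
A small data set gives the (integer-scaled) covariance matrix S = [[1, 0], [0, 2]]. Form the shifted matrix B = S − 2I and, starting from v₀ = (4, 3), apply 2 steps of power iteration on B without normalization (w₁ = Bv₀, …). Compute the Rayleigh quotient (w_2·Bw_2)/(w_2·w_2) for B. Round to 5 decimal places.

μ ≈ -1.00000

B = S − 2I has rows (-1, 0); (0, 0)
w1 = Bv₀ = (-4, 0)
w2 = Bw1 = (4, 0)
Bw2 = (-4, 0)
w2·Bw2 = -16; w2·w2 = 16; μ ≈ -16/16 = -1.00000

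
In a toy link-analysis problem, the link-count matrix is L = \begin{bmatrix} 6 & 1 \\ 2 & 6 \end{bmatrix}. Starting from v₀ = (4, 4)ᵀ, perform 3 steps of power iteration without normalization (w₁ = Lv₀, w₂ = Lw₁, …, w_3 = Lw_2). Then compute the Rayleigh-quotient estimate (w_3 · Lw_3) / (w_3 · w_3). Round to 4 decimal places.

λ ≈ 7.4487

w1 = Lv₀ = (6·4 + 1·4; 2·4 + 6·4) = (28, 32)
w2 = Lw1 = (6·28 + 1·32; 2·28 + 6·32) = (200, 248)
w3 = Lw2 = (1448, 1888)
Lw3 = (10576, 14224)
w3·Lw3 = 1448·10576 + 1888·14224 = 42168960; w3·w3 = 1448·1448 + 1888·1888 = 5661248
λ ≈ 42168960/5661248 = 7.4487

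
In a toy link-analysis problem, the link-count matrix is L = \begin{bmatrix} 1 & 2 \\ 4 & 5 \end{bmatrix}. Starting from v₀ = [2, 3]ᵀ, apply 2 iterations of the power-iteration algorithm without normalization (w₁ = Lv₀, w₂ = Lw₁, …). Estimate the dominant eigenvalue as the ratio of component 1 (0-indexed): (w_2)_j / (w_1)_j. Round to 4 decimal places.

w1 = Lv₀ = (8, 23)
w2 = Lw1 = (54, 147)
Ratio at component: 147 / 23 = 6.3913

6.3913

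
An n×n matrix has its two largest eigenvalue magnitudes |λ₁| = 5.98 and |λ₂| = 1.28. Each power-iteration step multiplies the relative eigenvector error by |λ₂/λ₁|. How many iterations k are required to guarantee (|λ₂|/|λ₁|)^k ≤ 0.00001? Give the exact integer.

8

|λ₂/λ₁| = 1.28/5.98 = 0.21405
Need k ≥ ln(0.00001) / ln(0.21405) = -11.5129 / -1.5416 ≈ 7.468
Smallest integer k satisfying the bound: 8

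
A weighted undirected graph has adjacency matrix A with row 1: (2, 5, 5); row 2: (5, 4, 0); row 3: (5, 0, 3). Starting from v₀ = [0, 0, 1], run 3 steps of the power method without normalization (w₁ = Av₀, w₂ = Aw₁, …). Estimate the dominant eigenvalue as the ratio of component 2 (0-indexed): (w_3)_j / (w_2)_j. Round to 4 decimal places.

w1 = Av₀ = (5, 0, 3)
w2 = Aw1 = (25, 25, 34)
w3 = Aw2 = (345, 225, 227)
Ratio at component: 227 / 34 = 6.6765

6.6765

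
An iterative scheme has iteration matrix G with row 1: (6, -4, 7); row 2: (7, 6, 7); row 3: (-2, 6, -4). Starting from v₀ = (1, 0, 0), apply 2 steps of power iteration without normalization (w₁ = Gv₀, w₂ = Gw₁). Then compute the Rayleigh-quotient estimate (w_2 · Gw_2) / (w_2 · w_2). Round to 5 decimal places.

w1 = Gv₀ = (6, 7, -2)
w2 = Gw1 = (-6, 70, 38)
Gw2 = (-50, 644, 280)
w2·Gw2 = (-6)·(-50) + 70·644 + 38·280 = 56020; w2·w2 = (-6)·(-6) + 70·70 + 38·38 = 6380
λ ≈ 56020/6380 = 8.78056

λ ≈ 8.78056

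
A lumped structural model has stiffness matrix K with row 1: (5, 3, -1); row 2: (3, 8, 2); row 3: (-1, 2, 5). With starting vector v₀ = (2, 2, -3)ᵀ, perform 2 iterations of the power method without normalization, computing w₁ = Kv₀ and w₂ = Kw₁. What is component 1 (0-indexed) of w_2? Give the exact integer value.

159

w1 = Kv₀ = (5·2 + 3·2 + (-1)·(-3); 3·2 + 8·2 + 2·(-3); (-1)·2 + 2·2 + 5·(-3)) = (19, 16, -13)
w2 = Kw1 = (5·19 + 3·16 + (-1)·(-13); 3·19 + 8·16 + 2·(-13); (-1)·19 + 2·16 + 5·(-13)) = (156, 159, -52)
The requested component of w2 is 159.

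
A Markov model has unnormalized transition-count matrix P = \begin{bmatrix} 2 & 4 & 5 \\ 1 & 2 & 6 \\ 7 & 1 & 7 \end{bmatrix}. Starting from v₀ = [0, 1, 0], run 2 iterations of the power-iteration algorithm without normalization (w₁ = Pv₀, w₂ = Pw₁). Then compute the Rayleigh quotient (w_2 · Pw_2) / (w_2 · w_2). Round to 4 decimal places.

12.6007

w1 = Pv₀ = (2·0 + 4·1 + 5·0; 1·0 + 2·1 + 6·0; 7·0 + 1·1 + 7·0) = (4, 2, 1)
w2 = Pw1 = (2·4 + 4·2 + 5·1; 1·4 + 2·2 + 6·1; 7·4 + 1·2 + 7·1) = (21, 14, 37)
Pw2 = (283, 271, 420)
w2·Pw2 = 21·283 + 14·271 + 37·420 = 25277; w2·w2 = 21·21 + 14·14 + 37·37 = 2006
λ ≈ 25277/2006 = 12.6007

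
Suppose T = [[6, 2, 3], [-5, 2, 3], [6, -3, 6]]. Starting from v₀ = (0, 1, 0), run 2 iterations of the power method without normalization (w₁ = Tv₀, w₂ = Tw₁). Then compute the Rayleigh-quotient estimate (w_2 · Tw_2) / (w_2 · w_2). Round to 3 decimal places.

2.792

w1 = Tv₀ = (6·0 + 2·1 + 3·0; (-5)·0 + 2·1 + 3·0; 6·0 + (-3)·1 + 6·0) = (2, 2, -3)
w2 = Tw1 = (6·2 + 2·2 + 3·(-3); (-5)·2 + 2·2 + 3·(-3); 6·2 + (-3)·2 + 6·(-3)) = (7, -15, -12)
Tw2 = (-24, -101, 15)
w2·Tw2 = 7·(-24) + (-15)·(-101) + (-12)·15 = 1167; w2·w2 = 7·7 + (-15)·(-15) + (-12)·(-12) = 418
λ ≈ 1167/418 = 2.792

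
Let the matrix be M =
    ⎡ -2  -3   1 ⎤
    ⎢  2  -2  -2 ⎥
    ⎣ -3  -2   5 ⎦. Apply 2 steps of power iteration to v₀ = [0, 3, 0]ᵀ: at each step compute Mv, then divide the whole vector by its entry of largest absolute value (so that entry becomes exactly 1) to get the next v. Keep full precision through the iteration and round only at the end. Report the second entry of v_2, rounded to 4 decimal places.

0.2000

Mv0 = (-9.00000, -6.00000, -6.00000); divide by -9.00000 → v1 = (1.00000, 0.66667, 0.66667)
Mv1 = (-3.33333, -0.66667, -1.00000); divide by -3.33333 → v2 = (1.00000, 0.20000, 0.30000)
Requested entry of v2: 6/30 = 0.2000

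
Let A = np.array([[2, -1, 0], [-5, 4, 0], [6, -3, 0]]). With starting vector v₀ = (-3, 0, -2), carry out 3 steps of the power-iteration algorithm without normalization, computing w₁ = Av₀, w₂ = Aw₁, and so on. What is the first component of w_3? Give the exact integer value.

-144

w1 = Av₀ = (2·(-3) + (-1)·0 + 0·(-2); (-5)·(-3) + 4·0 + 0·(-2); 6·(-3) + (-3)·0 + 0·(-2)) = (-6, 15, -18)
w2 = Aw1 = (2·(-6) + (-1)·15 + 0·(-18); (-5)·(-6) + 4·15 + 0·(-18); 6·(-6) + (-3)·15 + 0·(-18)) = (-27, 90, -81)
w3 = Aw2 = (-144, 495, -432)
The requested component of w3 is -144.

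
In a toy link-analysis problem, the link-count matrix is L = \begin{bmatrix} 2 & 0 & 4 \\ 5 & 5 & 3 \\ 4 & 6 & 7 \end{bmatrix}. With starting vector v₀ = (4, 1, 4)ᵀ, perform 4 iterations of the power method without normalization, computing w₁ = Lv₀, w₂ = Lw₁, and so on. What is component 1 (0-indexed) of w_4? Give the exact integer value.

w1 = Lv₀ = (2·4 + 0·1 + 4·4; 5·4 + 5·1 + 3·4; 4·4 + 6·1 + 7·4) = (24, 37, 50)
w2 = Lw1 = (2·24 + 0·37 + 4·50; 5·24 + 5·37 + 3·50; 4·24 + 6·37 + 7·50) = (248, 455, 668)
w3 = Lw2 = (3168, 5519, 8398)
w4 = Lw3 = (39928, 68629, 104572)
The requested component of w4 is 68629.

68629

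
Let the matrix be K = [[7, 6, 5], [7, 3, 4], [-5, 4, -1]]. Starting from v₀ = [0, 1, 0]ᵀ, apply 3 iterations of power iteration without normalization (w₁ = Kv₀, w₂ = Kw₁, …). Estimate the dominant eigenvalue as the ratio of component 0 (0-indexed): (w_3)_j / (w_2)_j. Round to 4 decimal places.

w1 = Kv₀ = (7·0 + 6·1 + 5·0; 7·0 + 3·1 + 4·0; (-5)·0 + 4·1 + (-1)·0) = (6, 3, 4)
w2 = Kw1 = (7·6 + 6·3 + 5·4; 7·6 + 3·3 + 4·4; (-5)·6 + 4·3 + (-1)·4) = (80, 67, -22)
w3 = Kw2 = (852, 673, -110)
Ratio at component: 852 / 80 = 10.6500

10.6500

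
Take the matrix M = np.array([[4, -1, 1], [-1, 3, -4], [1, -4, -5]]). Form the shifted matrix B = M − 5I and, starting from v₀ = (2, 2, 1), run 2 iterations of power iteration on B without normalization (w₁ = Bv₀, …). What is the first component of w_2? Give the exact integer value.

-3

B = M − 5I has rows (-1, -1, 1); (-1, -2, -4); (1, -4, -10)
w1 = Bv₀ = (-3, -10, -16)
w2 = Bw1 = (-3, 87, 197)
Requested component of w2: -3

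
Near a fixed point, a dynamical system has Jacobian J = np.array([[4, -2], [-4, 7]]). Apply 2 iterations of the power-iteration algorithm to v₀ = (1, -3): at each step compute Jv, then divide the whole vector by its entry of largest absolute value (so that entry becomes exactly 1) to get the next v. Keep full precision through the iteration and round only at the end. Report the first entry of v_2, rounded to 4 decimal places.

-0.4186

Jv0 = (10.00000, -25.00000); divide by -25.00000 → v1 = (-0.40000, 1.00000)
Jv1 = (-3.60000, 8.60000); divide by 8.60000 → v2 = (-0.41860, 1.00000)
Requested entry of v2: 90/-215 = -0.4186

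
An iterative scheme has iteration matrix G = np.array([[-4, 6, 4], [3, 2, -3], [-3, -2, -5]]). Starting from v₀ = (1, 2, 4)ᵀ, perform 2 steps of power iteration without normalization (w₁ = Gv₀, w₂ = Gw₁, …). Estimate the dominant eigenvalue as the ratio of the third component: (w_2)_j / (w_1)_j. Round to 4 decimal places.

w1 = Gv₀ = (24, -5, -27)
w2 = Gw1 = (-234, 143, 73)
Ratio at component: 73 / -27 = -2.7037

λ ≈ -2.7037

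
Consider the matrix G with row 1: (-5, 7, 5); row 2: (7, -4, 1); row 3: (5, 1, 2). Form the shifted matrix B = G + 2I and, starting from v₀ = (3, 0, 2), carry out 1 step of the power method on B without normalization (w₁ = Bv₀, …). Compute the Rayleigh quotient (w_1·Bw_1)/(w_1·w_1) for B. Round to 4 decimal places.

μ ≈ 2.5165

B = G + 2I has rows (-3, 7, 5); (7, -2, 1); (5, 1, 4)
w1 = Bv₀ = ((-3)·3 + 7·0 + 5·2; 7·3 + (-2)·0 + 1·2; 5·3 + 1·0 + 4·2) = (1, 23, 23)
Bw1 = (273, -16, 120)
w1·Bw1 = 2665; w1·w1 = 1059; μ ≈ 2665/1059 = 2.5165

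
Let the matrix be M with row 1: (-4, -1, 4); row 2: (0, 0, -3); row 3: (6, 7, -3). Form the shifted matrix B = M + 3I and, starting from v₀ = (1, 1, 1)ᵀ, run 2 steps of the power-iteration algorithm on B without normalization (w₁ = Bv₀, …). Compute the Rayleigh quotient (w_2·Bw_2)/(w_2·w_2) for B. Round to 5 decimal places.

B = M + 3I has rows (-1, -1, 4); (0, 3, -3); (6, 7, 0)
w1 = Bv₀ = ((-1)·1 + (-1)·1 + 4·1; 0·1 + 3·1 + (-3)·1; 6·1 + 7·1 + 0·1) = (2, 0, 13)
w2 = Bw1 = ((-1)·2 + (-1)·0 + 4·13; 0·2 + 3·0 + (-3)·13; 6·2 + 7·0 + 0·13) = (50, -39, 12)
Bw2 = (37, -153, 27)
w2·Bw2 = 8141; w2·w2 = 4165; μ ≈ 8141/4165 = 1.95462

μ ≈ 1.95462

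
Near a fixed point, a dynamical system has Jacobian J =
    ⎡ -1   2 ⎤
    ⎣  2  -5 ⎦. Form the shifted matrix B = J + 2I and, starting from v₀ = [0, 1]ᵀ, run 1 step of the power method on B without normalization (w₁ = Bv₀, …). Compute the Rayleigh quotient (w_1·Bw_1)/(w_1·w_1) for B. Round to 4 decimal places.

B = J + 2I has rows (1, 2); (2, -3)
w1 = Bv₀ = (2, -3)
Bw1 = (-4, 13)
w1·Bw1 = -47; w1·w1 = 13; μ ≈ -47/13 = -3.6154

-3.6154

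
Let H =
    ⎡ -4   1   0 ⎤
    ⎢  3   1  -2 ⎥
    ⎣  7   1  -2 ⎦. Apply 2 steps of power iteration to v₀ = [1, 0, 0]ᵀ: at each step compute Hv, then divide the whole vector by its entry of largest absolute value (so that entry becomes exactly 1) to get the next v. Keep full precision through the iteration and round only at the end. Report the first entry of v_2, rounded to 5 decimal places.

-0.48718

Hv0 = (-4.000000, 3.000000, 7.000000); divide by 7.000000 → v1 = (-0.571429, 0.428571, 1.000000)
Hv1 = (2.714286, -3.285714, -5.571429); divide by -5.571429 → v2 = (-0.487179, 0.589744, 1.000000)
Requested entry of v2: 19/-39 = -0.48718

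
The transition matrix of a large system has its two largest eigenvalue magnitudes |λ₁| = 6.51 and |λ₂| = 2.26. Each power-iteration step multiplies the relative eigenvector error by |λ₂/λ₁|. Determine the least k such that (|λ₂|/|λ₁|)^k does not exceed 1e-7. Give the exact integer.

|λ₂/λ₁| = 2.26/6.51 = 0.34716
Need k ≥ ln(1e-7) / ln(0.34716) = -16.1181 / -1.0580 ≈ 15.235
Smallest integer k satisfying the bound: 16

16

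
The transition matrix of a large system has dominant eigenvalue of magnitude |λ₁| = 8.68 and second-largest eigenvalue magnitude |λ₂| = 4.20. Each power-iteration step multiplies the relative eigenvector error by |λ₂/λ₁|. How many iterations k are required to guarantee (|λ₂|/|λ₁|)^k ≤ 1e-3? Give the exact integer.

10

|λ₂/λ₁| = 4.20/8.68 = 0.48387
Need k ≥ ln(1e-3) / ln(0.48387) = -6.9078 / -0.7259 ≈ 9.516
Smallest integer k satisfying the bound: 10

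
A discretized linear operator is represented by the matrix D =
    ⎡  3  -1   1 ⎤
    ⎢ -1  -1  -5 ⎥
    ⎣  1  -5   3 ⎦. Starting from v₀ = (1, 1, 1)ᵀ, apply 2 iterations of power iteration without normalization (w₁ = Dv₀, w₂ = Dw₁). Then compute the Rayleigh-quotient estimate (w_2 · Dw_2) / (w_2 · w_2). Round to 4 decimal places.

w1 = Dv₀ = (3·1 + (-1)·1 + 1·1; (-1)·1 + (-1)·1 + (-5)·1; 1·1 + (-5)·1 + 3·1) = (3, -7, -1)
w2 = Dw1 = (3·3 + (-1)·(-7) + 1·(-1); (-1)·3 + (-1)·(-7) + (-5)·(-1); 1·3 + (-5)·(-7) + 3·(-1)) = (15, 9, 35)
Dw2 = (71, -199, 75)
w2·Dw2 = 15·71 + 9·(-199) + 35·75 = 1899; w2·w2 = 15·15 + 9·9 + 35·35 = 1531
λ ≈ 1899/1531 = 1.2404

λ ≈ 1.2404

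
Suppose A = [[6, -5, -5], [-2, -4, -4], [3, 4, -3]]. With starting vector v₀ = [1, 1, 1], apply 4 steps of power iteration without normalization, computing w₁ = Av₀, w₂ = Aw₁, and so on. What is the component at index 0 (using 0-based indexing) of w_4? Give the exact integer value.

-1094

w1 = Av₀ = (-4, -10, 4)
w2 = Aw1 = (6, 32, -64)
w3 = Aw2 = (196, 116, 338)
w4 = Aw3 = (-1094, -2208, 38)
The requested component of w4 is -1094.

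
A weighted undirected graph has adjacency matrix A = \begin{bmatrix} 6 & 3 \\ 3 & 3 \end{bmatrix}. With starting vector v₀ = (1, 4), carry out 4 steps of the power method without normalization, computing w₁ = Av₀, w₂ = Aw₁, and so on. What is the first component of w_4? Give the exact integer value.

9558

w1 = Av₀ = (6·1 + 3·4; 3·1 + 3·4) = (18, 15)
w2 = Aw1 = (6·18 + 3·15; 3·18 + 3·15) = (153, 99)
w3 = Aw2 = (1215, 756)
w4 = Aw3 = (9558, 5913)
The requested component of w4 is 9558.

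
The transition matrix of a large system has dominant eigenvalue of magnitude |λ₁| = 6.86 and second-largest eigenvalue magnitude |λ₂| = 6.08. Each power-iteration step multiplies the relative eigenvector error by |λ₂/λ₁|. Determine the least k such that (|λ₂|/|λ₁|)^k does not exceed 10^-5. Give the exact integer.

96

|λ₂/λ₁| = 6.08/6.86 = 0.88630
Need k ≥ ln(10^-5) / ln(0.88630) = -11.5129 / -0.1207 ≈ 95.382
Smallest integer k satisfying the bound: 96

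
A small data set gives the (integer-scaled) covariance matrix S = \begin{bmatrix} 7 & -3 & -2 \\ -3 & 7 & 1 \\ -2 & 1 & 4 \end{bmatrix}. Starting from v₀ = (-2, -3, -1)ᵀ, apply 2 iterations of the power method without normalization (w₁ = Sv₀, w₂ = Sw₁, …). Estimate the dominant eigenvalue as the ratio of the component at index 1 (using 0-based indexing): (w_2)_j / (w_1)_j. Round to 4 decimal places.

6.6250

w1 = Sv₀ = (-3, -16, -3)
w2 = Sw1 = (33, -106, -22)
Ratio at component: -106 / -16 = 6.6250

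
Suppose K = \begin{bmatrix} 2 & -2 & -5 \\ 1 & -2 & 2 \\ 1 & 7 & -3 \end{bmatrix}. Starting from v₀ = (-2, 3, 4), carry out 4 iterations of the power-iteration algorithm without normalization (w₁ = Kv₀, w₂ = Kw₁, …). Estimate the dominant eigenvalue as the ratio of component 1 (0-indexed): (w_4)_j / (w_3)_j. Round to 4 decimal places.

λ ≈ -1.9333

w1 = Kv₀ = (-30, 0, 7)
w2 = Kw1 = (-95, -16, -51)
w3 = Kw2 = (97, -165, -54)
w4 = Kw3 = (794, 319, -896)
Ratio at component: 319 / -165 = -1.9333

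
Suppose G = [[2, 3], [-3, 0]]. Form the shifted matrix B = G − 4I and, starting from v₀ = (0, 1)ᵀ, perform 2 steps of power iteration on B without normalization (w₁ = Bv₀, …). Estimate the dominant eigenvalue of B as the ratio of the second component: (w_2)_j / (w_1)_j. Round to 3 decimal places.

B = G − 4I has rows (-2, 3); (-3, -4)
w1 = Bv₀ = (3, -4)
w2 = Bw1 = (-18, 7)
Ratio: 7/-4 = -1.750

μ ≈ -1.750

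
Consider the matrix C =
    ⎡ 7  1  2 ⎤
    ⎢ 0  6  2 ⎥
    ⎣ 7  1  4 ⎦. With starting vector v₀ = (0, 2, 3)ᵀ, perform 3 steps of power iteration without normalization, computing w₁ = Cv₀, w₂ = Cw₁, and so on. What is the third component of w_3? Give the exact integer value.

w1 = Cv₀ = (7·0 + 1·2 + 2·3; 0·0 + 6·2 + 2·3; 7·0 + 1·2 + 4·3) = (8, 18, 14)
w2 = Cw1 = (7·8 + 1·18 + 2·14; 0·8 + 6·18 + 2·14; 7·8 + 1·18 + 4·14) = (102, 136, 130)
w3 = Cw2 = (1110, 1076, 1370)
The requested component of w3 is 1370.

1370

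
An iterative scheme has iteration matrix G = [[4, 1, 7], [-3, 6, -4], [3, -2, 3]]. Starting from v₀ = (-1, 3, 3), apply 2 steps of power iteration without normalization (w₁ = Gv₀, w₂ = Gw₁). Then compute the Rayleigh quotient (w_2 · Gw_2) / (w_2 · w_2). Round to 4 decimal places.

w1 = Gv₀ = (4·(-1) + 1·3 + 7·3; (-3)·(-1) + 6·3 + (-4)·3; 3·(-1) + (-2)·3 + 3·3) = (20, 9, 0)
w2 = Gw1 = (4·20 + 1·9 + 7·0; (-3)·20 + 6·9 + (-4)·0; 3·20 + (-2)·9 + 3·0) = (89, -6, 42)
Gw2 = (644, -471, 405)
w2·Gw2 = 89·644 + (-6)·(-471) + 42·405 = 77152; w2·w2 = 89·89 + (-6)·(-6) + 42·42 = 9721
λ ≈ 77152/9721 = 7.9366

7.9366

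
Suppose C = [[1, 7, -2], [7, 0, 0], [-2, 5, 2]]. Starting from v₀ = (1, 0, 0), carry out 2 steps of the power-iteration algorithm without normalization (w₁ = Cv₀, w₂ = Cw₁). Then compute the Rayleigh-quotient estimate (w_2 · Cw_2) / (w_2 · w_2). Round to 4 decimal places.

w1 = Cv₀ = (1·1 + 7·0 + (-2)·0; 7·1 + 0·0 + 0·0; (-2)·1 + 5·0 + 2·0) = (1, 7, -2)
w2 = Cw1 = (1·1 + 7·7 + (-2)·(-2); 7·1 + 0·7 + 0·(-2); (-2)·1 + 5·7 + 2·(-2)) = (54, 7, 29)
Cw2 = (45, 378, -15)
w2·Cw2 = 54·45 + 7·378 + 29·(-15) = 4641; w2·w2 = 54·54 + 7·7 + 29·29 = 3806
λ ≈ 4641/3806 = 1.2194

1.2194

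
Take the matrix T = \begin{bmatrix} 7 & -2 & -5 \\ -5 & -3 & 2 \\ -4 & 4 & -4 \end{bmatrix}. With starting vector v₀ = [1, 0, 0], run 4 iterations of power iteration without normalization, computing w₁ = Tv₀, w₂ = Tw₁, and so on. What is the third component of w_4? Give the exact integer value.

w1 = Tv₀ = (7, -5, -4)
w2 = Tw1 = (79, -28, -32)
w3 = Tw2 = (769, -375, -300)
w4 = Tw3 = (7633, -3320, -3376)
The requested component of w4 is -3376.

-3376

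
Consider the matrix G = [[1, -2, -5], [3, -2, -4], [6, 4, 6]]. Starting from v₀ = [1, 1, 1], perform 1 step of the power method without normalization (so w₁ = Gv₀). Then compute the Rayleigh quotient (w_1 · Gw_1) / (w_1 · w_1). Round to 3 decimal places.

λ ≈ 4.904

w1 = Gv₀ = (1·1 + (-2)·1 + (-5)·1; 3·1 + (-2)·1 + (-4)·1; 6·1 + 4·1 + 6·1) = (-6, -3, 16)
Gw1 = (-80, -76, 48)
w1·Gw1 = (-6)·(-80) + (-3)·(-76) + 16·48 = 1476; w1·w1 = (-6)·(-6) + (-3)·(-3) + 16·16 = 301
λ ≈ 1476/301 = 4.904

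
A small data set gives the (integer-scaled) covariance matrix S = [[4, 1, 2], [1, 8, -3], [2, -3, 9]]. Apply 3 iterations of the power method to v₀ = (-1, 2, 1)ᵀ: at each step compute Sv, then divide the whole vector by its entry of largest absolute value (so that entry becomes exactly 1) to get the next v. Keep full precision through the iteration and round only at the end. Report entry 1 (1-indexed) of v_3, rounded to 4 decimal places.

0.1132

Sv0 = (0.00000, 12.00000, 1.00000); divide by 12.00000 → v1 = (0.00000, 1.00000, 0.08333)
Sv1 = (1.16667, 7.75000, -2.25000); divide by 7.75000 → v2 = (0.15054, 1.00000, -0.29032)
Sv2 = (1.02151, 9.02151, -5.31183); divide by 9.02151 → v3 = (0.11323, 1.00000, -0.58880)
Requested entry of v3: 95/839 = 0.1132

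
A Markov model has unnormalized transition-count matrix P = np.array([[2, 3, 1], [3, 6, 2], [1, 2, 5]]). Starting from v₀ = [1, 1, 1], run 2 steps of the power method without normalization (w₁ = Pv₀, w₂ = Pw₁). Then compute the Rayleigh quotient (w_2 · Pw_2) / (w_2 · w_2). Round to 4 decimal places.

w1 = Pv₀ = (2·1 + 3·1 + 1·1; 3·1 + 6·1 + 2·1; 1·1 + 2·1 + 5·1) = (6, 11, 8)
w2 = Pw1 = (2·6 + 3·11 + 1·8; 3·6 + 6·11 + 2·8; 1·6 + 2·11 + 5·8) = (53, 100, 68)
Pw2 = (474, 895, 593)
w2·Pw2 = 53·474 + 100·895 + 68·593 = 154946; w2·w2 = 53·53 + 100·100 + 68·68 = 17433
λ ≈ 154946/17433 = 8.8881

8.8881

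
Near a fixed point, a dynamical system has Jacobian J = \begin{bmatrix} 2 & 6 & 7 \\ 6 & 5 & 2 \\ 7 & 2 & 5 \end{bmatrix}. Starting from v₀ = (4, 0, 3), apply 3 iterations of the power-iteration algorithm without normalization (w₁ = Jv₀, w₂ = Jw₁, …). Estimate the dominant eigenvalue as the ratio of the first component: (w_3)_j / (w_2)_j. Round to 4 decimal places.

12.7718

w1 = Jv₀ = (2·4 + 6·0 + 7·3; 6·4 + 5·0 + 2·3; 7·4 + 2·0 + 5·3) = (29, 30, 43)
w2 = Jw1 = (2·29 + 6·30 + 7·43; 6·29 + 5·30 + 2·43; 7·29 + 2·30 + 5·43) = (539, 410, 478)
w3 = Jw2 = (6884, 6240, 6983)
Ratio at component: 6884 / 539 = 12.7718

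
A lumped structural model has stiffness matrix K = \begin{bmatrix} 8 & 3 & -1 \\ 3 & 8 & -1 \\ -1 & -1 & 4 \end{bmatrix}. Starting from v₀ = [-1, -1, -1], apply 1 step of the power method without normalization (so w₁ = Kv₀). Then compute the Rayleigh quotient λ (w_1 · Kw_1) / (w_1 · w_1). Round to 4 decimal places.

w1 = Kv₀ = (-10, -10, -2)
Kw1 = (-108, -108, 12)
w1·Kw1 = (-10)·(-108) + (-10)·(-108) + (-2)·12 = 2136; w1·w1 = (-10)·(-10) + (-10)·(-10) + (-2)·(-2) = 204
λ ≈ 2136/204 = 10.4706

λ ≈ 10.4706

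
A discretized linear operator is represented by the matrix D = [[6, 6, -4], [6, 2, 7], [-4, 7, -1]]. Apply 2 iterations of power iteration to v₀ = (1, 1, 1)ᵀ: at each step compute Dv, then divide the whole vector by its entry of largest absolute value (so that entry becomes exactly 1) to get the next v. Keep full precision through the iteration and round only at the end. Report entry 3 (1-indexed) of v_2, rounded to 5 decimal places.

0.54615

Dv0 = (8.000000, 15.000000, 2.000000); divide by 15.000000 → v1 = (0.533333, 1.000000, 0.133333)
Dv1 = (8.666667, 6.133333, 4.733333); divide by 8.666667 → v2 = (1.000000, 0.707692, 0.546154)
Requested entry of v2: 71/130 = 0.54615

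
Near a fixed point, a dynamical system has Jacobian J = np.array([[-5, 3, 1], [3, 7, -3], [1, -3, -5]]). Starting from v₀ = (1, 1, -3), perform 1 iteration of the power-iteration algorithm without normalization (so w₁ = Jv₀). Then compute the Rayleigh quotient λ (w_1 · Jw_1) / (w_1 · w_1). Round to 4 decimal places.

λ ≈ -1.1261

w1 = Jv₀ = ((-5)·1 + 3·1 + 1·(-3); 3·1 + 7·1 + (-3)·(-3); 1·1 + (-3)·1 + (-5)·(-3)) = (-5, 19, 13)
Jw1 = (95, 79, -127)
w1·Jw1 = (-5)·95 + 19·79 + 13·(-127) = -625; w1·w1 = (-5)·(-5) + 19·19 + 13·13 = 555
λ ≈ -625/555 = -1.1261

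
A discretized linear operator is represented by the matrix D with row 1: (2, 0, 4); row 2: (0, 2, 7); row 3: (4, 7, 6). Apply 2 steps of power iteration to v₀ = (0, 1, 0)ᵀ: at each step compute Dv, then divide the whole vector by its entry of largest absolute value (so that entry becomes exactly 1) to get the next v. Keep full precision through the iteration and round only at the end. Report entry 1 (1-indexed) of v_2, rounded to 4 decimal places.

Dv0 = (0.00000, 2.00000, 7.00000); divide by 7.00000 → v1 = (0.00000, 0.28571, 1.00000)
Dv1 = (4.00000, 7.57143, 8.00000); divide by 8.00000 → v2 = (0.50000, 0.94643, 1.00000)
Requested entry of v2: 28/56 = 0.5000

0.5000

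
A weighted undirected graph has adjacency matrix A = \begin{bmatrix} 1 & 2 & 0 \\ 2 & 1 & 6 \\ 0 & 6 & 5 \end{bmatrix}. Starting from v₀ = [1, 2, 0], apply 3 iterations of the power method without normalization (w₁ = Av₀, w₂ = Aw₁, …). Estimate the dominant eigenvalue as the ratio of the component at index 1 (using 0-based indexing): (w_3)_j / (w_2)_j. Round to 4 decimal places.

w1 = Av₀ = (1·1 + 2·2 + 0·0; 2·1 + 1·2 + 6·0; 0·1 + 6·2 + 5·0) = (5, 4, 12)
w2 = Aw1 = (1·5 + 2·4 + 0·12; 2·5 + 1·4 + 6·12; 0·5 + 6·4 + 5·12) = (13, 86, 84)
w3 = Aw2 = (185, 616, 936)
Ratio at component: 616 / 86 = 7.1628

7.1628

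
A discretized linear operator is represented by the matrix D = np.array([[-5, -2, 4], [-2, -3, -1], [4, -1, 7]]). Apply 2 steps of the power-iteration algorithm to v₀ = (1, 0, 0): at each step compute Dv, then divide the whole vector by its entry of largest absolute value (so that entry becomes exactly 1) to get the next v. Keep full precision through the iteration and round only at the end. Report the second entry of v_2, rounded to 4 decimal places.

0.2667

Dv0 = (-5.00000, -2.00000, 4.00000); divide by -5.00000 → v1 = (1.00000, 0.40000, -0.80000)
Dv1 = (-9.00000, -2.40000, -2.00000); divide by -9.00000 → v2 = (1.00000, 0.26667, 0.22222)
Requested entry of v2: 12/45 = 0.2667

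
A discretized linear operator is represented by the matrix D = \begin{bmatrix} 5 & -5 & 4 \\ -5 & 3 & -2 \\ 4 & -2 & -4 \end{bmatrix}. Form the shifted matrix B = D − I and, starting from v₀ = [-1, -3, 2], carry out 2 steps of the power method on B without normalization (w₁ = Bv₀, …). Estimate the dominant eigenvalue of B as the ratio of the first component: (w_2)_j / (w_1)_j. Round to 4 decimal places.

B = D − I has rows (4, -5, 4); (-5, 2, -2); (4, -2, -5)
w1 = Bv₀ = (4·(-1) + (-5)·(-3) + 4·2; (-5)·(-1) + 2·(-3) + (-2)·2; 4·(-1) + (-2)·(-3) + (-5)·2) = (19, -5, -8)
w2 = Bw1 = (4·19 + (-5)·(-5) + 4·(-8); (-5)·19 + 2·(-5) + (-2)·(-8); 4·19 + (-2)·(-5) + (-5)·(-8)) = (69, -89, 126)
Ratio: 69/19 = 3.6316

μ ≈ 3.6316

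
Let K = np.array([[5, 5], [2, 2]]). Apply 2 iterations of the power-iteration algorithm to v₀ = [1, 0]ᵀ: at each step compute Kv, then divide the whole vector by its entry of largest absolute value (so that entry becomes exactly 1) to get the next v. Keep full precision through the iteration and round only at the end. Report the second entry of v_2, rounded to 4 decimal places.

Kv0 = (5.00000, 2.00000); divide by 5.00000 → v1 = (1.00000, 0.40000)
Kv1 = (7.00000, 2.80000); divide by 7.00000 → v2 = (1.00000, 0.40000)
Requested entry of v2: 14/35 = 0.4000

0.4000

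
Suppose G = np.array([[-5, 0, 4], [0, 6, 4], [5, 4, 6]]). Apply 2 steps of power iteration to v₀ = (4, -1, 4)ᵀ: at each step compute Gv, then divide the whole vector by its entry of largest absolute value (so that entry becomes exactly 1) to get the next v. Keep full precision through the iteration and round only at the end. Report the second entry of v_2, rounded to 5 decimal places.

0.84615

Gv0 = (-4.000000, 10.000000, 40.000000); divide by 40.000000 → v1 = (-0.100000, 0.250000, 1.000000)
Gv1 = (4.500000, 5.500000, 6.500000); divide by 6.500000 → v2 = (0.692308, 0.846154, 1.000000)
Requested entry of v2: 220/260 = 0.84615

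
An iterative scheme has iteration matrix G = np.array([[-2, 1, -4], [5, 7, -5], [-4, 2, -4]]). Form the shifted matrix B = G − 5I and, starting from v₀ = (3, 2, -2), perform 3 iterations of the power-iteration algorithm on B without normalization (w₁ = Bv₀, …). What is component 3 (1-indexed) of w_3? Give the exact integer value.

-466

B = G − 5I has rows (-7, 1, -4); (5, 2, -5); (-4, 2, -9)
w1 = Bv₀ = ((-7)·3 + 1·2 + (-4)·(-2); 5·3 + 2·2 + (-5)·(-2); (-4)·3 + 2·2 + (-9)·(-2)) = (-11, 29, 10)
w2 = Bw1 = ((-7)·(-11) + 1·29 + (-4)·10; 5·(-11) + 2·29 + (-5)·10; (-4)·(-11) + 2·29 + (-9)·10) = (66, -47, 12)
w3 = Bw2 = (-557, 176, -466)
Requested component of w3: -466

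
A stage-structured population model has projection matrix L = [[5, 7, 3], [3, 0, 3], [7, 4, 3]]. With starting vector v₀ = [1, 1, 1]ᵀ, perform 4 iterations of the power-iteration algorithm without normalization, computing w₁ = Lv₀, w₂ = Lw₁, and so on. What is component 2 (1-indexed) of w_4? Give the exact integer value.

11673

w1 = Lv₀ = (5·1 + 7·1 + 3·1; 3·1 + 0·1 + 3·1; 7·1 + 4·1 + 3·1) = (15, 6, 14)
w2 = Lw1 = (5·15 + 7·6 + 3·14; 3·15 + 0·6 + 3·14; 7·15 + 4·6 + 3·14) = (159, 87, 171)
w3 = Lw2 = (1917, 990, 1974)
w4 = Lw3 = (22437, 11673, 23301)
The requested component of w4 is 11673.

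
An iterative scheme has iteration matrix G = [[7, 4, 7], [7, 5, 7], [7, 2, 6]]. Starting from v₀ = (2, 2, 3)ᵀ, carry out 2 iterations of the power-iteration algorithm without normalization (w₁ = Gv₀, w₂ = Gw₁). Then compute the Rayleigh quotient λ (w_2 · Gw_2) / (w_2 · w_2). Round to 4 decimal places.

w1 = Gv₀ = (43, 45, 36)
w2 = Gw1 = (733, 778, 607)
Gw2 = (12492, 13270, 10329)
w2·Gw2 = 733·12492 + 778·13270 + 607·10329 = 25750399; w2·w2 = 733·733 + 778·778 + 607·607 = 1511022
λ ≈ 25750399/1511022 = 17.0417

17.0417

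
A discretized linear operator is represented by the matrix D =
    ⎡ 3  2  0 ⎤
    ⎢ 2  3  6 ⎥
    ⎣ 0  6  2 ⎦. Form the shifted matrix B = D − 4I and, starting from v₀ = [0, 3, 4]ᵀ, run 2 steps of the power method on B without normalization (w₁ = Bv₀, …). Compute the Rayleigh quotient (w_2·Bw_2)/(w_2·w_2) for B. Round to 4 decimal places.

μ ≈ 3.0296

B = D − 4I has rows (-1, 2, 0); (2, -1, 6); (0, 6, -2)
w1 = Bv₀ = (6, 21, 10)
w2 = Bw1 = (36, 51, 106)
Bw2 = (66, 657, 94)
w2·Bw2 = 45847; w2·w2 = 15133; μ ≈ 45847/15133 = 3.0296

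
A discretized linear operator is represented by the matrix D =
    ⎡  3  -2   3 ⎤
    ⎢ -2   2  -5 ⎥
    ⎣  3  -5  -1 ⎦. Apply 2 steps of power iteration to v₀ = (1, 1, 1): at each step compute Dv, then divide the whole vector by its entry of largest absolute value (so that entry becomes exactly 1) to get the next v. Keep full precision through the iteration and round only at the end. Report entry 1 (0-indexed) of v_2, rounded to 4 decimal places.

Dv0 = (4.00000, -5.00000, -3.00000); divide by -5.00000 → v1 = (-0.80000, 1.00000, 0.60000)
Dv1 = (-2.60000, 0.60000, -8.00000); divide by -8.00000 → v2 = (0.32500, -0.07500, 1.00000)
Requested entry of v2: -3/40 = -0.0750

-0.0750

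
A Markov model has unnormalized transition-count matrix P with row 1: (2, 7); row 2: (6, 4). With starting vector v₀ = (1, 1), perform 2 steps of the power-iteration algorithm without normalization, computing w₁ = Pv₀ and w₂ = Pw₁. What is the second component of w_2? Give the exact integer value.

w1 = Pv₀ = (2·1 + 7·1; 6·1 + 4·1) = (9, 10)
w2 = Pw1 = (2·9 + 7·10; 6·9 + 4·10) = (88, 94)
The requested component of w2 is 94.

94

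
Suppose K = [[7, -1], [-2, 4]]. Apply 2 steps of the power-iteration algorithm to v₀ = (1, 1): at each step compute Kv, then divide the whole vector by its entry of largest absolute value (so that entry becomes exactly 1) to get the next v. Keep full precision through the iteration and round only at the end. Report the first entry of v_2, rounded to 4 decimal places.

1.0000

Kv0 = (6.00000, 2.00000); divide by 6.00000 → v1 = (1.00000, 0.33333)
Kv1 = (6.66667, -0.66667); divide by 6.66667 → v2 = (1.00000, -0.10000)
Requested entry of v2: 40/40 = 1.0000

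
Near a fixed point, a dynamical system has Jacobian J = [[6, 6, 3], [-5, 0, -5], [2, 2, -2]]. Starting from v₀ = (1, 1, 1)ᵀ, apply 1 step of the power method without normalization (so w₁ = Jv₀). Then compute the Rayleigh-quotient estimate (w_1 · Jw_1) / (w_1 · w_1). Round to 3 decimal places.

w1 = Jv₀ = (6·1 + 6·1 + 3·1; (-5)·1 + 0·1 + (-5)·1; 2·1 + 2·1 + (-2)·1) = (15, -10, 2)
Jw1 = (36, -85, 6)
w1·Jw1 = 15·36 + (-10)·(-85) + 2·6 = 1402; w1·w1 = 15·15 + (-10)·(-10) + 2·2 = 329
λ ≈ 1402/329 = 4.261

λ ≈ 4.261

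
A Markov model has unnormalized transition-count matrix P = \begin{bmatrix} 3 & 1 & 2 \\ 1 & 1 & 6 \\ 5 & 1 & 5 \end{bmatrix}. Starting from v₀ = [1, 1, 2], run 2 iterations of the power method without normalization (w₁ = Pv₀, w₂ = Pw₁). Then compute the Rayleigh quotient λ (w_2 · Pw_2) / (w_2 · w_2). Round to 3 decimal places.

w1 = Pv₀ = (3·1 + 1·1 + 2·2; 1·1 + 1·1 + 6·2; 5·1 + 1·1 + 5·2) = (8, 14, 16)
w2 = Pw1 = (3·8 + 1·14 + 2·16; 1·8 + 1·14 + 6·16; 5·8 + 1·14 + 5·16) = (70, 118, 134)
Pw2 = (596, 992, 1138)
w2·Pw2 = 70·596 + 118·992 + 134·1138 = 311268; w2·w2 = 70·70 + 118·118 + 134·134 = 36780
λ ≈ 311268/36780 = 8.463

8.463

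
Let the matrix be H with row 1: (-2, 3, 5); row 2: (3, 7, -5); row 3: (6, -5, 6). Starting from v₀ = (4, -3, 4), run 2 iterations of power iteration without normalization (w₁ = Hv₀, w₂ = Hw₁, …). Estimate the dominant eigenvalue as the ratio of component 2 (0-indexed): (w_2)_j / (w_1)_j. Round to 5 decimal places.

w1 = Hv₀ = ((-2)·4 + 3·(-3) + 5·4; 3·4 + 7·(-3) + (-5)·4; 6·4 + (-5)·(-3) + 6·4) = (3, -29, 63)
w2 = Hw1 = ((-2)·3 + 3·(-29) + 5·63; 3·3 + 7·(-29) + (-5)·63; 6·3 + (-5)·(-29) + 6·63) = (222, -509, 541)
Ratio at component: 541 / 63 = 8.58730

8.58730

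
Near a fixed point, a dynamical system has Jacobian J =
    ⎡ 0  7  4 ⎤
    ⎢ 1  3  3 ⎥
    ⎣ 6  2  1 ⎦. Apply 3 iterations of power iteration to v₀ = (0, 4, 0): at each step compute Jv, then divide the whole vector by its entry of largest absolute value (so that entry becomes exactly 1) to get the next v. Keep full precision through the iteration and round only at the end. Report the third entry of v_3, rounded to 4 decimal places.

0.7571

Jv0 = (28.00000, 12.00000, 8.00000); divide by 28.00000 → v1 = (1.00000, 0.42857, 0.28571)
Jv1 = (4.14286, 3.14286, 7.14286); divide by 7.14286 → v2 = (0.58000, 0.44000, 1.00000)
Jv2 = (7.08000, 4.90000, 5.36000); divide by 7.08000 → v3 = (1.00000, 0.69209, 0.75706)
Requested entry of v3: 1072/1416 = 0.7571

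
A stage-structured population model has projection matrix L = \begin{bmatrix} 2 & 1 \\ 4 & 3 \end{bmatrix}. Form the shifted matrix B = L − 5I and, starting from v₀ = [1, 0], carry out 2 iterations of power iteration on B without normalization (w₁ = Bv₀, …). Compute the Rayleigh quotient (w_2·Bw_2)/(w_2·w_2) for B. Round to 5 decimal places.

-4.58172

B = L − 5I has rows (-3, 1); (4, -2)
w1 = Bv₀ = (-3, 4)
w2 = Bw1 = (13, -20)
Bw2 = (-59, 92)
w2·Bw2 = -2607; w2·w2 = 569; μ ≈ -2607/569 = -4.58172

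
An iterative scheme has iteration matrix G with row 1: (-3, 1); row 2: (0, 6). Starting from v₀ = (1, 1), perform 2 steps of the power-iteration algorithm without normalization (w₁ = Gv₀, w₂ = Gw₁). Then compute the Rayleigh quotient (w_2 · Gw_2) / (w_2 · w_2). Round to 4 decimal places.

5.4000

w1 = Gv₀ = (-2, 6)
w2 = Gw1 = (12, 36)
Gw2 = (0, 216)
w2·Gw2 = 12·0 + 36·216 = 7776; w2·w2 = 12·12 + 36·36 = 1440
λ ≈ 7776/1440 = 5.4000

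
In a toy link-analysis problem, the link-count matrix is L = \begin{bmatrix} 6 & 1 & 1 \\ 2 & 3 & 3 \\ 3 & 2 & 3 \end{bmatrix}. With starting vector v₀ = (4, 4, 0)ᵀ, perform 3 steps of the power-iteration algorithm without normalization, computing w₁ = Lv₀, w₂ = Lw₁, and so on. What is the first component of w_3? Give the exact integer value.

w1 = Lv₀ = (28, 20, 20)
w2 = Lw1 = (208, 176, 184)
w3 = Lw2 = (1608, 1496, 1528)
The requested component of w3 is 1608.

1608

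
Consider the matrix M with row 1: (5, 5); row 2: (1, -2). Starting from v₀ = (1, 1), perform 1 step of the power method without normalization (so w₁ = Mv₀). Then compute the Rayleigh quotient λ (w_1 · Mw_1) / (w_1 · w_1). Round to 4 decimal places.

w1 = Mv₀ = (10, -1)
Mw1 = (45, 12)
w1·Mw1 = 10·45 + (-1)·12 = 438; w1·w1 = 10·10 + (-1)·(-1) = 101
λ ≈ 438/101 = 4.3366

λ ≈ 4.3366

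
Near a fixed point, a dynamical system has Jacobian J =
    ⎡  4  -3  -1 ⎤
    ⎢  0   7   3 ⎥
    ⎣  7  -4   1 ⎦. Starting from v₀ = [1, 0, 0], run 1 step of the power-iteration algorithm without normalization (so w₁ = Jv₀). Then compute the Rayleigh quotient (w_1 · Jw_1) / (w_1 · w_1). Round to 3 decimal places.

w1 = Jv₀ = (4·1 + (-3)·0 + (-1)·0; 0·1 + 7·0 + 3·0; 7·1 + (-4)·0 + 1·0) = (4, 0, 7)
Jw1 = (9, 21, 35)
w1·Jw1 = 4·9 + 0·21 + 7·35 = 281; w1·w1 = 4·4 + 0·0 + 7·7 = 65
λ ≈ 281/65 = 4.323

4.323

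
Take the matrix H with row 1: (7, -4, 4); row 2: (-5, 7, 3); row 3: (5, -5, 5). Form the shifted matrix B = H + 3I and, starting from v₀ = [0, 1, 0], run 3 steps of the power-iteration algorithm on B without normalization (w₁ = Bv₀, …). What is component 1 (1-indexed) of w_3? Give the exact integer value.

-1860

B = H + 3I has rows (10, -4, 4); (-5, 10, 3); (5, -5, 8)
w1 = Bv₀ = (-4, 10, -5)
w2 = Bw1 = (-100, 105, -110)
w3 = Bw2 = (-1860, 1220, -1905)
Requested component of w3: -1860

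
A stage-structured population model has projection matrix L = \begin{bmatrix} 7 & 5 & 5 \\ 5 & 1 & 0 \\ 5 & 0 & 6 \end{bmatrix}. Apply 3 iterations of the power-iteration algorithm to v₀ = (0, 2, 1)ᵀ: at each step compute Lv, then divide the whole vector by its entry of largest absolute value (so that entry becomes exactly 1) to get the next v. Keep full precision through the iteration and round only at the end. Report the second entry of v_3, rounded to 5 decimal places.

0.41023

Lv0 = (15.000000, 2.000000, 6.000000); divide by 15.000000 → v1 = (1.000000, 0.133333, 0.400000)
Lv1 = (9.666667, 5.133333, 7.400000); divide by 9.666667 → v2 = (1.000000, 0.531034, 0.765517)
Lv2 = (13.482759, 5.531034, 9.593103); divide by 13.482759 → v3 = (1.000000, 0.410230, 0.711509)
Requested entry of v3: 802/1955 = 0.41023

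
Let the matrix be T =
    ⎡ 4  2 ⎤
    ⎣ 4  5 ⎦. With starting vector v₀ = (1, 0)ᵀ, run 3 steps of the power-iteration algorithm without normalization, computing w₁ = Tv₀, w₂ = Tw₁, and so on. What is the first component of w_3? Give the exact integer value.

168

w1 = Tv₀ = (4, 4)
w2 = Tw1 = (24, 36)
w3 = Tw2 = (168, 276)
The requested component of w3 is 168.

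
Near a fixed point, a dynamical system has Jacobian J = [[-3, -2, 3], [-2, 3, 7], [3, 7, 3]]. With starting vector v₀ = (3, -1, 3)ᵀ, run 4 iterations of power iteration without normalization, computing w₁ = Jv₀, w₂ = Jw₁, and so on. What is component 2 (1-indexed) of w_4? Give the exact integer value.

11249

w1 = Jv₀ = ((-3)·3 + (-2)·(-1) + 3·3; (-2)·3 + 3·(-1) + 7·3; 3·3 + 7·(-1) + 3·3) = (2, 12, 11)
w2 = Jw1 = ((-3)·2 + (-2)·12 + 3·11; (-2)·2 + 3·12 + 7·11; 3·2 + 7·12 + 3·11) = (3, 109, 123)
w3 = Jw2 = (142, 1182, 1141)
w4 = Jw3 = (633, 11249, 12123)
The requested component of w4 is 11249.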